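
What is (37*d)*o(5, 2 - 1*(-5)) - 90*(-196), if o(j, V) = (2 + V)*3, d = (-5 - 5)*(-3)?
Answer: 47610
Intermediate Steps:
d = 30 (d = -10*(-3) = 30)
o(j, V) = 6 + 3*V
(37*d)*o(5, 2 - 1*(-5)) - 90*(-196) = (37*30)*(6 + 3*(2 - 1*(-5))) - 90*(-196) = 1110*(6 + 3*(2 + 5)) + 17640 = 1110*(6 + 3*7) + 17640 = 1110*(6 + 21) + 17640 = 1110*27 + 17640 = 29970 + 17640 = 47610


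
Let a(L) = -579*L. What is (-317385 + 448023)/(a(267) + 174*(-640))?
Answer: -43546/88651 ≈ -0.49121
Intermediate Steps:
(-317385 + 448023)/(a(267) + 174*(-640)) = (-317385 + 448023)/(-579*267 + 174*(-640)) = 130638/(-154593 - 111360) = 130638/(-265953) = 130638*(-1/265953) = -43546/88651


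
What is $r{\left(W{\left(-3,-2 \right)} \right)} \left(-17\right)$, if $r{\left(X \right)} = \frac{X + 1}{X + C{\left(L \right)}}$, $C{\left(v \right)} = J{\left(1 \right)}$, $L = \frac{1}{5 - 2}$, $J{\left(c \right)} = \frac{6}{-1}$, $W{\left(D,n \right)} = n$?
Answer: $- \frac{17}{8} \approx -2.125$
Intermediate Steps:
$J{\left(c \right)} = -6$ ($J{\left(c \right)} = 6 \left(-1\right) = -6$)
$L = \frac{1}{3} \approx 0.33333$
$C{\left(v \right)} = -6$
$r{\left(X \right)} = \frac{1 + X}{-6 + X}$ ($r{\left(X \right)} = \frac{X + 1}{X - 6} = \frac{1 + X}{-6 + X}$)
$r{\left(W{\left(-3,-2 \right)} \right)} \left(-17\right) = \frac{1 - 2}{-6 - 2} \left(-17\right) = \frac{1}{-8} \left(-1\right) \left(-17\right) = \left(- \frac{1}{8}\right) \left(-1\right) \left(-17\right) = \frac{1}{8} \left(-17\right) = - \frac{17}{8}$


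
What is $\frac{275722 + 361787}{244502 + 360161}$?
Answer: $\frac{637509}{604663} \approx 1.0543$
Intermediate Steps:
$\frac{275722 + 361787}{244502 + 360161} = \frac{637509}{604663}$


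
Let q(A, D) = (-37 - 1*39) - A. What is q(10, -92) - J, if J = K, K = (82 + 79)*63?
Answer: -10229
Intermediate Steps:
q(A, D) = -76 - A (q(A, D) = (-37 - 39) - A = -76 - A)
K = 10143 (K = 161*63 = 10143)
J = 10143
q(10, -92) - J = (-76 - 1*10) - 1*10143 = (-76 - 10) - 10143 = -86 - 10143 = -10229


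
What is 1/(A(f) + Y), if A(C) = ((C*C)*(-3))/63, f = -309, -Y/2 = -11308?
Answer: 7/126485 ≈ 5.5343e-5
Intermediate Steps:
Y = 22616 (Y = -2*(-11308) = 22616)
A(C) = -C²/21 (A(C) = (C²*(-3))*(1/63) = -3*C²*(1/63) = -C²/21)
1/(A(f) + Y) = 1/(-1/21*(-309)² + 22616) = 1/(-1/21*95481 + 22616) = 1/(-31827/7 + 22616) = 1/(126485/7) = 7/126485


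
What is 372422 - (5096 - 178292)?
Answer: 545618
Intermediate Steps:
372422 - (5096 - 178292) = 372422 - 1*(-173196) = 372422 + 173196 = 545618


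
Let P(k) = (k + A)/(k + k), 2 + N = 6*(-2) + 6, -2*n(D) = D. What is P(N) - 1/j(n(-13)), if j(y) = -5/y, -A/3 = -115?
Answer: -1581/80 ≈ -19.763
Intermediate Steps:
A = 345 (A = -3*(-115) = 345)
n(D) = -D/2
N = -8 (N = -2 + (6*(-2) + 6) = -2 + (-12 + 6) = -2 - 6 = -8)
P(k) = (345 + k)/(2*k) (P(k) = (k + 345)/(k + k) = (345 + k)/((2*k)) = (345 + k)*(1/(2*k)) = (345 + k)/(2*k))
P(N) - 1/j(n(-13)) = (½)*(345 - 8)/(-8) - 1/((-5/((-½*(-13))))) = (½)*(-⅛)*337 - 1/((-5/13/2)) = -337/16 - 1/((-5*2/13)) = -337/16 - 1/(-10/13) = -337/16 - 1*(-13/10) = -337/16 + 13/10 = -1581/80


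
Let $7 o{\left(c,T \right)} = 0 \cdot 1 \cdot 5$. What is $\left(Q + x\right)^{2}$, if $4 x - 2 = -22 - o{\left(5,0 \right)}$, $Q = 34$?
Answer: $841$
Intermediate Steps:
$o{\left(c,T \right)} = 0$ ($o{\left(c,T \right)} = \frac{0 \cdot 1 \cdot 5}{7} = \frac{0 \cdot 5}{7} = \frac{1}{7} \cdot 0 = 0$)
$x = -5$ ($x = \frac{1}{2} + \frac{-22 - 0}{4} = \frac{1}{2} + \frac{-22 + 0}{4} = \frac{1}{2} + \frac{1}{4} \left(-22\right) = \frac{1}{2} - \frac{11}{2} = -5$)
$\left(Q + x\right)^{2} = \left(34 - 5\right)^{2} = 29^{2} = 841$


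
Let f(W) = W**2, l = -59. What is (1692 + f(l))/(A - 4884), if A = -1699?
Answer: -5173/6583 ≈ -0.78581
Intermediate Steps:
(1692 + f(l))/(A - 4884) = (1692 + (-59)**2)/(-1699 - 4884) = (1692 + 3481)/(-6583) = 5173*(-1/6583) = -5173/6583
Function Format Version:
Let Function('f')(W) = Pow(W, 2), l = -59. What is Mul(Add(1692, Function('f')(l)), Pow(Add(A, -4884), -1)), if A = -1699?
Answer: Rational(-5173, 6583) ≈ -0.78581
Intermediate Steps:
Mul(Add(1692, Function('f')(l)), Pow(Add(A, -4884), -1)) = Mul(Add(1692, Pow(-59, 2)), Pow(Add(-1699, -4884), -1)) = Mul(Add(1692, 3481), Pow(-6583, -1)) = Mul(5173, Rational(-1, 6583)) = Rational(-5173, 6583)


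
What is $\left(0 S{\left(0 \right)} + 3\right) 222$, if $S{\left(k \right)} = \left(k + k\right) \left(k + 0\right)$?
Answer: $666$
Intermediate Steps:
$S{\left(k \right)} = 2 k^{2}$ ($S{\left(k \right)} = 2 k k = 2 k^{2}$)
$\left(0 S{\left(0 \right)} + 3\right) 222 = \left(0 \cdot 2 \cdot 0^{2} + 3\right) 222 = \left(0 \cdot 2 \cdot 0 + 3\right) 222 = \left(0 \cdot 0 + 3\right) 222 = \left(0 + 3\right) 222 = 3 \cdot 222 = 666$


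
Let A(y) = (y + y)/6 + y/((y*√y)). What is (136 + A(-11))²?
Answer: 1733690/99 - 794*I*√11/33 ≈ 17512.0 - 79.8*I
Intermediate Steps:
A(y) = y^(-½) + y/3 (A(y) = (2*y)*(⅙) + y/(y^(3/2)) = y/3 + y/y^(3/2) = y/3 + y^(-½) = y^(-½) + y/3)
(136 + A(-11))² = (136 + ((-11)^(-½) + (⅓)*(-11)))² = (136 + (-I*√11/11 - 11/3))² = (136 + (-11/3 - I*√11/11))² = (397/3 - I*√11/11)²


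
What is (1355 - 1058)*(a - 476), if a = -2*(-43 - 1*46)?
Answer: -88506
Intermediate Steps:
a = 178 (a = -2*(-43 - 46) = -2*(-89) = 178)
(1355 - 1058)*(a - 476) = (1355 - 1058)*(178 - 476) = 297*(-298) = -88506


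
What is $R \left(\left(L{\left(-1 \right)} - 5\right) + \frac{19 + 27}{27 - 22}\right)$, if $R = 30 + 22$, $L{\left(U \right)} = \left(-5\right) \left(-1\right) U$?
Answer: $- \frac{208}{5} \approx -41.6$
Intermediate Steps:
$L{\left(U \right)} = 5 U$
$R = 52$
$R \left(\left(L{\left(-1 \right)} - 5\right) + \frac{19 + 27}{27 - 22}\right) = 52 \left(\left(5 \left(-1\right) - 5\right) + \frac{19 + 27}{27 - 22}\right) = 52 \left(\left(-5 - 5\right) + \frac{46}{5}\right) = 52 \left(-10 + 46 \cdot \frac{1}{5}\right) = 52 \left(-10 + \frac{46}{5}\right) = 52 \left(- \frac{4}{5}\right) = - \frac{208}{5}$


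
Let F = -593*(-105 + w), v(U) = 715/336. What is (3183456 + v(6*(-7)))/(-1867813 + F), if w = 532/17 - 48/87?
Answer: -527333471983/302105217792 ≈ -1.7455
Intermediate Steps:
w = 15156/493 (w = 532*(1/17) - 48*1/87 = 532/17 - 16/29 = 15156/493 ≈ 30.742)
v(U) = 715/336 (v(U) = 715*(1/336) = 715/336)
F = 21709137/493 (F = -593*(-105 + 15156/493) = -593*(-36609/493) = 21709137/493 ≈ 44035.)
(3183456 + v(6*(-7)))/(-1867813 + F) = (3183456 + 715/336)/(-1867813 + 21709137/493) = 1069641931/(336*(-899122672/493)) = (1069641931/336)*(-493/899122672) = -527333471983/302105217792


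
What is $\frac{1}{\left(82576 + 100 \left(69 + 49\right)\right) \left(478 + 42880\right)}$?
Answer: $\frac{1}{4091954608} \approx 2.4438 \cdot 10^{-10}$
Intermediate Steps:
$\frac{1}{\left(82576 + 100 \left(69 + 49\right)\right) \left(478 + 42880\right)} = \frac{1}{\left(82576 + 100 \cdot 118\right) 43358} = \frac{1}{82576 + 11800} \cdot \frac{1}{43358} = \frac{1}{94376} \cdot \frac{1}{43358} = \frac{1}{4091954608}$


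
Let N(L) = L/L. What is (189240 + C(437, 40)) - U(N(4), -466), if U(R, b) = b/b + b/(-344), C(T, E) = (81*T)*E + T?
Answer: 276155399/172 ≈ 1.6056e+6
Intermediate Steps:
N(L) = 1
C(T, E) = T + 81*E*T (C(T, E) = 81*E*T + T = T + 81*E*T)
U(R, b) = 1 - b/344 (U(R, b) = 1 + b*(-1/344) = 1 - b/344)
(189240 + C(437, 40)) - U(N(4), -466) = (189240 + 437*(1 + 81*40)) - (1 - 1/344*(-466)) = (189240 + 437*(1 + 3240)) - (1 + 233/172) = (189240 + 437*3241) - 1*405/172 = (189240 + 1416317) - 405/172 = 1605557 - 405/172 = 276155399/172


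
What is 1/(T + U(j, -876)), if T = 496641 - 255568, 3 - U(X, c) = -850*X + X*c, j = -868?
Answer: -1/1257092 ≈ -7.9549e-7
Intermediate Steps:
U(X, c) = 3 + 850*X - X*c (U(X, c) = 3 - (-850*X + X*c) = 3 + (850*X - X*c) = 3 + 850*X - X*c)
T = 241073
1/(T + U(j, -876)) = 1/(241073 + (3 + 850*(-868) - 1*(-868)*(-876))) = 1/(241073 + (3 - 737800 - 760368)) = 1/(241073 - 1498165) = 1/(-1257092) = -1/1257092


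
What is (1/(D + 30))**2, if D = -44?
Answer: 1/196 ≈ 0.0051020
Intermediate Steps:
(1/(D + 30))**2 = (1/(-44 + 30))**2 = (1/(-14))**2 = (-1/14)**2 = 1/196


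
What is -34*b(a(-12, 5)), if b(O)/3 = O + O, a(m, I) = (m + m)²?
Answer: -117504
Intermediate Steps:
a(m, I) = 4*m² (a(m, I) = (2*m)² = 4*m²)
b(O) = 6*O (b(O) = 3*(O + O) = 3*(2*O) = 6*O)
-34*b(a(-12, 5)) = -204*4*(-12)² = -204*4*144 = -204*576 = -34*3456 = -117504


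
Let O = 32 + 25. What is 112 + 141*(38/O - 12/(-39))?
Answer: 3242/13 ≈ 249.38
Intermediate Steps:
O = 57
112 + 141*(38/O - 12/(-39)) = 112 + 141*(38/57 - 12/(-39)) = 112 + 141*(38*(1/57) - 12*(-1/39)) = 112 + 141*(2/3 + 4/13) = 112 + 141*(38/39) = 112 + 1786/13 = 3242/13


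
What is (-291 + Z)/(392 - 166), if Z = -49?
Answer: -170/113 ≈ -1.5044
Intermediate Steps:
(-291 + Z)/(392 - 166) = (-291 - 49)/(392 - 166) = -340/226 = -340*1/226 = -170/113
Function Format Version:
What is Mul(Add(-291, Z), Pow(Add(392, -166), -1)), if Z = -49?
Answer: Rational(-170, 113) ≈ -1.5044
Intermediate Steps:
Mul(Add(-291, Z), Pow(Add(392, -166), -1)) = Mul(Add(-291, -49), Pow(Add(392, -166), -1)) = Mul(-340, Pow(226, -1)) = Mul(-340, Rational(1, 226)) = Rational(-170, 113)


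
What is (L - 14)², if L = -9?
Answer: 529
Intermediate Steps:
(L - 14)² = (-9 - 14)² = (-23)² = 529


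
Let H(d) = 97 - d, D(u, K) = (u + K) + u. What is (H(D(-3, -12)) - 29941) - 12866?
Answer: -42692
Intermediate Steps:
D(u, K) = K + 2*u (D(u, K) = (K + u) + u = K + 2*u)
(H(D(-3, -12)) - 29941) - 12866 = ((97 - (-12 + 2*(-3))) - 29941) - 12866 = ((97 - (-12 - 6)) - 29941) - 12866 = ((97 - 1*(-18)) - 29941) - 12866 = ((97 + 18) - 29941) - 12866 = (115 - 29941) - 12866 = -29826 - 12866 = -42692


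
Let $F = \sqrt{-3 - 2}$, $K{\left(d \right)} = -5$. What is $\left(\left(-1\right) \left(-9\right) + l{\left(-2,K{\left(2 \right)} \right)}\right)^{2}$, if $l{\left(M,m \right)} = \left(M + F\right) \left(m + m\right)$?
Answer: $341 - 580 i \sqrt{5} \approx 341.0 - 1296.9 i$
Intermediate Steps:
$F = i \sqrt{5}$ ($F = \sqrt{-5} = i \sqrt{5} \approx 2.2361 i$)
$l{\left(M,m \right)} = 2 m \left(M + i \sqrt{5}\right)$ ($l{\left(M,m \right)} = \left(M + i \sqrt{5}\right) \left(m + m\right) = \left(M + i \sqrt{5}\right) 2 m = 2 m \left(M + i \sqrt{5}\right)$)
$\left(\left(-1\right) \left(-9\right) + l{\left(-2,K{\left(2 \right)} \right)}\right)^{2} = \left(\left(-1\right) \left(-9\right) + 2 \left(-5\right) \left(-2 + i \sqrt{5}\right)\right)^{2} = \left(9 + \left(20 - 10 i \sqrt{5}\right)\right)^{2} = \left(29 - 10 i \sqrt{5}\right)^{2}$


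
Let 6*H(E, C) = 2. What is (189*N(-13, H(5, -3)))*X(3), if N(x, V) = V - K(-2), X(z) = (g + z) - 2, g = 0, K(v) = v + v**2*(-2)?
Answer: 1953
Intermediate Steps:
H(E, C) = 1/3 (H(E, C) = (1/6)*2 = 1/3)
K(v) = v - 2*v**2
X(z) = -2 + z (X(z) = (0 + z) - 2 = z - 2 = -2 + z)
N(x, V) = 10 + V (N(x, V) = V - (-2)*(1 - 2*(-2)) = V - (-2)*(1 + 4) = V - (-2)*5 = V - 1*(-10) = V + 10 = 10 + V)
(189*N(-13, H(5, -3)))*X(3) = (189*(10 + 1/3))*(-2 + 3) = (189*(31/3))*1 = 1953*1 = 1953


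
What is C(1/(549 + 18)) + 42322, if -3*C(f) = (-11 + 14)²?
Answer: 42319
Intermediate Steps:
C(f) = -3 (C(f) = -(-11 + 14)²/3 = -⅓*3² = -⅓*9 = -3)
C(1/(549 + 18)) + 42322 = -3 + 42322 = 42319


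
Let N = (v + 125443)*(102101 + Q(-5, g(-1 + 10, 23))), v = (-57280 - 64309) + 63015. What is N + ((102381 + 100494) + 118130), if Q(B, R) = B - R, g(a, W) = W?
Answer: 6825840442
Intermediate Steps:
v = -58574 (v = -121589 + 63015 = -58574)
N = 6825519437 (N = (-58574 + 125443)*(102101 + (-5 - 1*23)) = 66869*(102101 + (-5 - 23)) = 66869*(102101 - 28) = 66869*102073 = 6825519437)
N + ((102381 + 100494) + 118130) = 6825519437 + ((102381 + 100494) + 118130) = 6825519437 + (202875 + 118130) = 6825519437 + 321005 = 6825840442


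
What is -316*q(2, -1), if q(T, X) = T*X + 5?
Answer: -948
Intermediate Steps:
q(T, X) = 5 + T*X
-316*q(2, -1) = -316*(5 + 2*(-1)) = -316*(5 - 2) = -316*3 = -948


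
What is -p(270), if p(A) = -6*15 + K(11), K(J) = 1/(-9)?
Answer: 811/9 ≈ 90.111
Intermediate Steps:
K(J) = -⅑
p(A) = -811/9 (p(A) = -6*15 - ⅑ = -90 - ⅑ = -811/9)
-p(270) = -1*(-811/9) = 811/9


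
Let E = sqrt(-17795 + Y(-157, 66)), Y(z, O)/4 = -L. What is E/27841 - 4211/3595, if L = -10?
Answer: -4211/3595 + I*sqrt(17755)/27841 ≈ -1.1713 + 0.004786*I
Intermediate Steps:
Y(z, O) = 40 (Y(z, O) = 4*(-1*(-10)) = 4*10 = 40)
E = I*sqrt(17755) (E = sqrt(-17795 + 40) = sqrt(-17755) = I*sqrt(17755) ≈ 133.25*I)
E/27841 - 4211/3595 = (I*sqrt(17755))/27841 - 4211/3595 = (I*sqrt(17755))*(1/27841) - 4211*1/3595 = I*sqrt(17755)/27841 - 4211/3595 = -4211/3595 + I*sqrt(17755)/27841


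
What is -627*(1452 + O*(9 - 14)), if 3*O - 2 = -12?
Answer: -920854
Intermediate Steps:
O = -10/3 (O = ⅔ + (⅓)*(-12) = ⅔ - 4 = -10/3 ≈ -3.3333)
-627*(1452 + O*(9 - 14)) = -627*(1452 - 10*(9 - 14)/3) = -627*(1452 - 10/3*(-5)) = -627*(1452 + 50/3) = -627*4406/3 = -920854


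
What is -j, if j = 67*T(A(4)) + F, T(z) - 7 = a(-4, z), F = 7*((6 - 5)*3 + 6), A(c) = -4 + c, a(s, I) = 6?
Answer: -934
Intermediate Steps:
F = 63 (F = 7*(1*3 + 6) = 7*(3 + 6) = 7*9 = 63)
T(z) = 13 (T(z) = 7 + 6 = 13)
j = 934 (j = 67*13 + 63 = 871 + 63 = 934)
-j = -1*934 = -934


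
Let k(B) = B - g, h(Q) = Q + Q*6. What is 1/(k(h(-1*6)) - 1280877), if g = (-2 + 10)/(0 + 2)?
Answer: -1/1280923 ≈ -7.8069e-7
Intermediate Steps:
h(Q) = 7*Q (h(Q) = Q + 6*Q = 7*Q)
g = 4 (g = 8/2 = 8*(½) = 4)
k(B) = -4 + B (k(B) = B - 1*4 = B - 4 = -4 + B)
1/(k(h(-1*6)) - 1280877) = 1/((-4 + 7*(-1*6)) - 1280877) = 1/((-4 + 7*(-6)) - 1280877) = 1/((-4 - 42) - 1280877) = 1/(-46 - 1280877) = 1/(-1280923) = -1/1280923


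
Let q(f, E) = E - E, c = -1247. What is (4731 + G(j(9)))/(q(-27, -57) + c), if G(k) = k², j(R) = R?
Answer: -4812/1247 ≈ -3.8589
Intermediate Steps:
q(f, E) = 0
(4731 + G(j(9)))/(q(-27, -57) + c) = (4731 + 9²)/(0 - 1247) = (4731 + 81)/(-1247) = 4812*(-1/1247) = -4812/1247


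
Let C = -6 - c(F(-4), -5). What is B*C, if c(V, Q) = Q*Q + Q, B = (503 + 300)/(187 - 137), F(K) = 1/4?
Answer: -10439/25 ≈ -417.56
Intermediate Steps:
F(K) = ¼
B = 803/50 ≈ 16.060
c(V, Q) = Q + Q² (c(V, Q) = Q² + Q = Q + Q²)
C = -26 (C = -6 - (-5)*(1 - 5) = -6 - (-5)*(-4) = -6 - 1*20 = -6 - 20 = -26)
B*C = (803/50)*(-26) = -10439/25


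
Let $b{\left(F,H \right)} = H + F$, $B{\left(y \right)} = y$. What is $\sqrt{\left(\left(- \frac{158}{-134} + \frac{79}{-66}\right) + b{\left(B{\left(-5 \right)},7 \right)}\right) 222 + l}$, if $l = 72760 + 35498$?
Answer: $\frac{\sqrt{59041402387}}{737} \approx 329.69$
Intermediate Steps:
$b{\left(F,H \right)} = F + H$
$l = 108258$
$\sqrt{\left(\left(- \frac{158}{-134} + \frac{79}{-66}\right) + b{\left(B{\left(-5 \right)},7 \right)}\right) 222 + l} = \sqrt{\left(\left(- \frac{158}{-134} + \frac{79}{-66}\right) + \left(-5 + 7\right)\right) 222 + 108258} = \sqrt{\left(\left(\left(-158\right) \left(- \frac{1}{134}\right) + 79 \left(- \frac{1}{66}\right)\right) + 2\right) 222 + 108258} = \sqrt{\left(\left(\frac{79}{67} - \frac{79}{66}\right) + 2\right) 222 + 108258} = \sqrt{\left(- \frac{79}{4422} + 2\right) 222 + 108258} = \sqrt{\frac{8765}{4422} \cdot 222 + 108258} = \sqrt{\frac{324305}{737} + 108258} = \sqrt{\frac{80110451}{737}} = \frac{\sqrt{59041402387}}{737}$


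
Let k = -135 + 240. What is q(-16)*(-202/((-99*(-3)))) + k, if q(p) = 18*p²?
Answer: -99959/33 ≈ -3029.1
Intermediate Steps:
k = 105
q(-16)*(-202/((-99*(-3)))) + k = (18*(-16)²)*(-202/((-99*(-3)))) + 105 = (18*256)*(-202/297) + 105 = 4608*(-202*1/297) + 105 = 4608*(-202/297) + 105 = -103424/33 + 105 = -99959/33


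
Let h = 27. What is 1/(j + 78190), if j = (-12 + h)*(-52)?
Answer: 1/77410 ≈ 1.2918e-5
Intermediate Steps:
j = -780 (j = (-12 + 27)*(-52) = 15*(-52) = -780)
1/(j + 78190) = 1/(-780 + 78190) = 1/77410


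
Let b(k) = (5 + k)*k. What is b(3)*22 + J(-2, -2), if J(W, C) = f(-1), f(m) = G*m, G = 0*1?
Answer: 528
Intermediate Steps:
G = 0
b(k) = k*(5 + k)
f(m) = 0 (f(m) = 0*m = 0)
J(W, C) = 0
b(3)*22 + J(-2, -2) = (3*(5 + 3))*22 + 0 = (3*8)*22 + 0 = 24*22 + 0 = 528 + 0 = 528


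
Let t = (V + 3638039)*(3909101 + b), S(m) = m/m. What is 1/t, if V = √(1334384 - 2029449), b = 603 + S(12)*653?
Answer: 3638039/51754859293151689202 - 7*I*√14185/51754859293151689202 ≈ 7.0294e-14 - 1.6109e-17*I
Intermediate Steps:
S(m) = 1
b = 1256 (b = 603 + 1*653 = 603 + 653 = 1256)
V = 7*I*√14185 (V = √(-695065) = 7*I*√14185 ≈ 833.71*I)
t = 14226031269923 + 27372499*I*√14185 (t = (7*I*√14185 + 3638039)*(3909101 + 1256) = (3638039 + 7*I*√14185)*3910357 = 14226031269923 + 27372499*I*√14185 ≈ 1.4226e+13 + 3.2601e+9*I)
1/t = 1/(14226031269923 + 27372499*I*√14185)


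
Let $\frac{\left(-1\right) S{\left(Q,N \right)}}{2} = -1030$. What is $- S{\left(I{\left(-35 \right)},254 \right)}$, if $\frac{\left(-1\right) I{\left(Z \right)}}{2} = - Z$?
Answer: $-2060$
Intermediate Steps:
$I{\left(Z \right)} = 2 Z$ ($I{\left(Z \right)} = - 2 \left(- Z\right) = 2 Z$)
$S{\left(Q,N \right)} = 2060$ ($S{\left(Q,N \right)} = \left(-2\right) \left(-1030\right) = 2060$)
$- S{\left(I{\left(-35 \right)},254 \right)} = \left(-1\right) 2060 = -2060$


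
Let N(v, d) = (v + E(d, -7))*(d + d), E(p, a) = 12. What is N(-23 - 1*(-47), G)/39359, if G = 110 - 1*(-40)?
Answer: 10800/39359 ≈ 0.27440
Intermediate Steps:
G = 150 (G = 110 + 40 = 150)
N(v, d) = 2*d*(12 + v) (N(v, d) = (v + 12)*(d + d) = (12 + v)*(2*d) = 2*d*(12 + v))
N(-23 - 1*(-47), G)/39359 = (2*150*(12 + (-23 - 1*(-47))))/39359 = (2*150*(12 + (-23 + 47)))*(1/39359) = (2*150*(12 + 24))*(1/39359) = (2*150*36)*(1/39359) = 10800*(1/39359) = 10800/39359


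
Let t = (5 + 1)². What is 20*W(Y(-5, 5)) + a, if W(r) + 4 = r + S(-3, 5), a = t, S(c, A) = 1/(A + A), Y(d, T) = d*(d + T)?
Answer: -42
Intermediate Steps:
Y(d, T) = d*(T + d)
S(c, A) = 1/(2*A)
t = 36 (t = 6² = 36)
a = 36
W(r) = -39/10 + r (W(r) = -4 + (r + (½)/5) = -4 + (r + (½)*(⅕)) = -4 + (r + ⅒) = -4 + (⅒ + r) = -39/10 + r)
20*W(Y(-5, 5)) + a = 20*(-39/10 - 5*(5 - 5)) + 36 = 20*(-39/10 - 5*0) + 36 = 20*(-39/10 + 0) + 36 = 20*(-39/10) + 36 = -78 + 36 = -42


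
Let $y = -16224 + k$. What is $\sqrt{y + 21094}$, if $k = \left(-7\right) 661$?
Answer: $9 \sqrt{3} \approx 15.588$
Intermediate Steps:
$k = -4627$
$y = -20851$ ($y = -16224 - 4627 = -20851$)
$\sqrt{y + 21094} = \sqrt{-20851 + 21094} = \sqrt{243} = 9 \sqrt{3}$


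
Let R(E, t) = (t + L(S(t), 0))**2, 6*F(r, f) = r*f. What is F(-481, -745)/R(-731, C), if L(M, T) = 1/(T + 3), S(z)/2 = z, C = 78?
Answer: 215007/22090 ≈ 9.7332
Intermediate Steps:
S(z) = 2*z
L(M, T) = 1/(3 + T)
F(r, f) = f*r/6 (F(r, f) = (r*f)/6 = (f*r)/6 = f*r/6)
R(E, t) = (1/3 + t)**2 (R(E, t) = (t + 1/(3 + 0))**2 = (t + 1/3)**2 = (1/3 + t)**2)
F(-481, -745)/R(-731, C) = ((1/6)*(-745)*(-481))/(((1 + 3*78)**2/9)) = 358345/(6*(((1 + 234)**2/9))) = 358345/(6*(((1/9)*235**2))) = 358345/(6*(((1/9)*55225))) = 358345/(6*(55225/9)) = (358345/6)*(9/55225) = 215007/22090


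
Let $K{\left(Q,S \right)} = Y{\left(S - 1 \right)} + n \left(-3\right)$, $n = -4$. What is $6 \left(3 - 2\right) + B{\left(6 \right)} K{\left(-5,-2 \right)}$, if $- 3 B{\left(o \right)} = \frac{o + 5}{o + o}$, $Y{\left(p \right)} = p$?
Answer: $\frac{13}{4} \approx 3.25$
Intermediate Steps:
$B{\left(o \right)} = - \frac{5 + o}{6 o}$ ($B{\left(o \right)} = - \frac{\left(o + 5\right) \frac{1}{o + o}}{3} = - \frac{\left(5 + o\right) \frac{1}{2 o}}{3} = - \frac{\frac{1}{2} \frac{1}{o} \left(5 + o\right)}{3} = - \frac{5 + o}{6 o}$)
$K{\left(Q,S \right)} = 11 + S$ ($K{\left(Q,S \right)} = \left(S - 1\right) - -12 = \left(S - 1\right) + 12 = \left(-1 + S\right) + 12 = 11 + S$)
$6 \left(3 - 2\right) + B{\left(6 \right)} K{\left(-5,-2 \right)} = 6 \left(3 - 2\right) + \frac{-5 - 6}{6 \cdot 6} \left(11 - 2\right) = 6 \cdot 1 + \frac{1}{6} \cdot \frac{1}{6} \left(-5 - 6\right) 9 = 6 + \frac{1}{6} \cdot \frac{1}{6} \left(-11\right) 9 = 6 - \frac{11}{4} = \frac{13}{4}$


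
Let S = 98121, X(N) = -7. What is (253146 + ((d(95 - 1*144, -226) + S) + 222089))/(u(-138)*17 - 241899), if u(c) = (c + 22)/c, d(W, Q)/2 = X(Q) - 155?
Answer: -39539208/16690045 ≈ -2.3690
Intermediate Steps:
d(W, Q) = -324 (d(W, Q) = 2*(-7 - 155) = 2*(-162) = -324)
u(c) = (22 + c)/c
(253146 + ((d(95 - 1*144, -226) + S) + 222089))/(u(-138)*17 - 241899) = (253146 + ((-324 + 98121) + 222089))/(((22 - 138)/(-138))*17 - 241899) = (253146 + (97797 + 222089))/(-1/138*(-116)*17 - 241899) = (253146 + 319886)/((58/69)*17 - 241899) = 573032/(986/69 - 241899) = 573032/(-16690045/69) = 573032*(-69/16690045) = -39539208/16690045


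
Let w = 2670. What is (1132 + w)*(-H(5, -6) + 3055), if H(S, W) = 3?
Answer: 11603704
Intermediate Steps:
(1132 + w)*(-H(5, -6) + 3055) = (1132 + 2670)*(-1*3 + 3055) = 3802*(-3 + 3055) = 3802*3052 = 11603704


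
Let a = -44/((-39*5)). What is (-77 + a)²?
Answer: 224130841/38025 ≈ 5894.3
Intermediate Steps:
a = 44/195 (a = -44/(-195) = -44*(-1/195) = 44/195 ≈ 0.22564)
(-77 + a)² = (-77 + 44/195)² = (-14971/195)² = 224130841/38025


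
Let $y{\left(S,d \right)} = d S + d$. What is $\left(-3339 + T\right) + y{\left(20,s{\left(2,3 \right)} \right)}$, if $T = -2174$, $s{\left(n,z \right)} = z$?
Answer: $-5450$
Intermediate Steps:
$y{\left(S,d \right)} = d + S d$ ($y{\left(S,d \right)} = S d + d = d + S d$)
$\left(-3339 + T\right) + y{\left(20,s{\left(2,3 \right)} \right)} = \left(-3339 - 2174\right) + 3 \left(1 + 20\right) = -5513 + 3 \cdot 21 = -5513 + 63 = -5450$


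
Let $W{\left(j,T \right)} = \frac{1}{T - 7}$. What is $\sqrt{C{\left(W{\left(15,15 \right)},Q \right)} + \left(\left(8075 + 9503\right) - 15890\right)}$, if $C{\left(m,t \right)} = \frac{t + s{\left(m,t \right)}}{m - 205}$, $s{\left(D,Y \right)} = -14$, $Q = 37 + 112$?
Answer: $\frac{4 \sqrt{283296233}}{1639} \approx 41.077$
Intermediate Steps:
$Q = 149$
$W{\left(j,T \right)} = \frac{1}{-7 + T}$ ($W{\left(j,T \right)} = \frac{1}{T - 7} = \frac{1}{-7 + T}$)
$C{\left(m,t \right)} = \frac{-14 + t}{-205 + m}$ ($C{\left(m,t \right)} = \frac{t - 14}{m - 205} = \frac{-14 + t}{-205 + m}$)
$\sqrt{C{\left(W{\left(15,15 \right)},Q \right)} + \left(\left(8075 + 9503\right) - 15890\right)} = \sqrt{\frac{-14 + 149}{-205 + \frac{1}{-7 + 15}} + \left(\left(8075 + 9503\right) - 15890\right)} = \sqrt{\frac{1}{-205 + \frac{1}{8}} \cdot 135 + \left(17578 - 15890\right)} = \sqrt{\frac{1}{-205 + \frac{1}{8}} \cdot 135 + 1688} = \sqrt{\frac{1}{- \frac{1639}{8}} \cdot 135 + 1688} = \sqrt{\left(- \frac{8}{1639}\right) 135 + 1688} = \sqrt{- \frac{1080}{1639} + 1688} = \sqrt{\frac{2765552}{1639}} = \frac{4 \sqrt{283296233}}{1639}$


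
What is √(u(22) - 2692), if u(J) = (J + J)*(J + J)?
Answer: 6*I*√21 ≈ 27.495*I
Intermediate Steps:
u(J) = 4*J² (u(J) = (2*J)*(2*J) = 4*J²)
√(u(22) - 2692) = √(4*22² - 2692) = √(4*484 - 2692) = √(1936 - 2692) = √(-756) = 6*I*√21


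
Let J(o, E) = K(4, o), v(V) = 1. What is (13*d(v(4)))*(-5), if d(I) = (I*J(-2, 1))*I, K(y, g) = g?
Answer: 130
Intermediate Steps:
J(o, E) = o
d(I) = -2*I² (d(I) = (I*(-2))*I = (-2*I)*I = -2*I²)
(13*d(v(4)))*(-5) = (13*(-2*1²))*(-5) = (13*(-2*1))*(-5) = (13*(-2))*(-5) = -26*(-5) = 130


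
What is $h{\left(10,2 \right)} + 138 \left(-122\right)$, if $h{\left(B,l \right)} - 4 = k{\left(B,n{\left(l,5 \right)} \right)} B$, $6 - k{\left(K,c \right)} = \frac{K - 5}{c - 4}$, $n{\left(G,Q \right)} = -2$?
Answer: $- \frac{50291}{3} \approx -16764.0$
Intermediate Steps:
$k{\left(K,c \right)} = 6 - \frac{-5 + K}{-4 + c}$ ($k{\left(K,c \right)} = 6 - \frac{K - 5}{c - 4} = 6 - \frac{-5 + K}{-4 + c}$)
$h{\left(B,l \right)} = 4 + B \left(\frac{31}{6} + \frac{B}{6}\right)$ ($h{\left(B,l \right)} = 4 + \frac{-19 - B + 6 \left(-2\right)}{-4 - 2} B = 4 + \frac{-19 - B - 12}{-6} B = 4 + - \frac{-31 - B}{6} B = 4 + \left(\frac{31}{6} + \frac{B}{6}\right) B = 4 + B \left(\frac{31}{6} + \frac{B}{6}\right)$)
$h{\left(10,2 \right)} + 138 \left(-122\right) = \left(4 + \frac{1}{6} \cdot 10 \left(31 + 10\right)\right) + 138 \left(-122\right) = \left(4 + \frac{1}{6} \cdot 10 \cdot 41\right) - 16836 = \left(4 + \frac{205}{3}\right) - 16836 = \frac{217}{3} - 16836 = - \frac{50291}{3}$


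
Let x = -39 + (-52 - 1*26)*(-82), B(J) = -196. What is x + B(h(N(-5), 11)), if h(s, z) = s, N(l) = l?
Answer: 6161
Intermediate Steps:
x = 6357 (x = -39 + (-52 - 26)*(-82) = -39 - 78*(-82) = -39 + 6396 = 6357)
x + B(h(N(-5), 11)) = 6357 - 196 = 6161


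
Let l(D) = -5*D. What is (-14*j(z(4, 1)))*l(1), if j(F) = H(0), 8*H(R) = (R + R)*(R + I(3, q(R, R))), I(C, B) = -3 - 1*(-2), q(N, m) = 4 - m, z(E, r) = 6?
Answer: 0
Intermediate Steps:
I(C, B) = -1 (I(C, B) = -3 + 2 = -1)
H(R) = R*(-1 + R)/4 (H(R) = ((R + R)*(R - 1))/8 = ((2*R)*(-1 + R))/8 = (2*R*(-1 + R))/8 = R*(-1 + R)/4)
j(F) = 0 (j(F) = (¼)*0*(-1 + 0) = (¼)*0*(-1) = 0)
(-14*j(z(4, 1)))*l(1) = (-14*0)*(-5*1) = 0*(-5) = 0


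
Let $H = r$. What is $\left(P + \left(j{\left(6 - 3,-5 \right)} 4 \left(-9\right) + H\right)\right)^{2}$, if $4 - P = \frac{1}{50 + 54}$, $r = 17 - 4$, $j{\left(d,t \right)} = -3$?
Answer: $\frac{168974001}{10816} \approx 15623.0$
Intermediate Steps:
$r = 13$
$H = 13$
$P = \frac{415}{104}$ ($P = 4 - \frac{1}{50 + 54} = 4 - \frac{1}{104} = \frac{415}{104} \approx 3.9904$)
$\left(P + \left(j{\left(6 - 3,-5 \right)} 4 \left(-9\right) + H\right)\right)^{2} = \left(\frac{415}{104} + \left(\left(-3\right) 4 \left(-9\right) + 13\right)\right)^{2} = \left(\frac{415}{104} + \left(\left(-12\right) \left(-9\right) + 13\right)\right)^{2} = \left(\frac{415}{104} + \left(108 + 13\right)\right)^{2} = \left(\frac{415}{104} + 121\right)^{2} = \left(\frac{12999}{104}\right)^{2} = \frac{168974001}{10816}$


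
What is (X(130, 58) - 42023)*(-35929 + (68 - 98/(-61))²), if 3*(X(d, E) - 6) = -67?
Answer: 4862407728858/3721 ≈ 1.3067e+9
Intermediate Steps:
X(d, E) = -49/3 (X(d, E) = 6 + (⅓)*(-67) = 6 - 67/3 = -49/3)
(X(130, 58) - 42023)*(-35929 + (68 - 98/(-61))²) = (-49/3 - 42023)*(-35929 + (68 - 98/(-61))²) = -126118*(-35929 + (68 - 98*(-1/61))²)/3 = -126118*(-35929 + (68 + 98/61)²)/3 = -126118*(-35929 + (4246/61)²)/3 = -126118*(-35929 + 18028516/3721)/3 = -126118/3*(-115663293/3721) = 4862407728858/3721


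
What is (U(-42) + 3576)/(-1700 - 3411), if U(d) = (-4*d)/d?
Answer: -188/269 ≈ -0.69888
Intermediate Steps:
U(d) = -4
(U(-42) + 3576)/(-1700 - 3411) = (-4 + 3576)/(-1700 - 3411) = 3572/(-5111) = 3572*(-1/5111) = -188/269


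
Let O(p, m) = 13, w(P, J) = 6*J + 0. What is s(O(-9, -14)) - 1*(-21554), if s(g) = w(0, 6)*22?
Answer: 22346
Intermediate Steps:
w(P, J) = 6*J
s(g) = 792 (s(g) = (6*6)*22 = 36*22 = 792)
s(O(-9, -14)) - 1*(-21554) = 792 - 1*(-21554) = 792 + 21554 = 22346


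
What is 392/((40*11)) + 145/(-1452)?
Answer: 5743/7260 ≈ 0.79105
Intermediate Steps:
392/((40*11)) + 145/(-1452) = 392/440 + 145*(-1/1452) = 392*(1/440) - 145/1452 = 49/55 - 145/1452 = 5743/7260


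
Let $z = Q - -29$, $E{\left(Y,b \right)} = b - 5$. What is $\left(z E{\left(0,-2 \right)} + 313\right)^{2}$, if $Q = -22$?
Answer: $69696$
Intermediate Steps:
$E{\left(Y,b \right)} = -5 + b$
$z = 7$ ($z = -22 - -29 = -22 + 29 = 7$)
$\left(z E{\left(0,-2 \right)} + 313\right)^{2} = \left(7 \left(-5 - 2\right) + 313\right)^{2} = \left(7 \left(-7\right) + 313\right)^{2} = \left(-49 + 313\right)^{2} = 264^{2} = 69696$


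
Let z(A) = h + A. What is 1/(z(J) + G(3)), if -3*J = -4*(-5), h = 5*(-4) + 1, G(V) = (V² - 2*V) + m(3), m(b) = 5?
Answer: -3/53 ≈ -0.056604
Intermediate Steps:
G(V) = 5 + V² - 2*V (G(V) = (V² - 2*V) + 5 = 5 + V² - 2*V)
h = -19 (h = -20 + 1 = -19)
J = -20/3 (J = -(-4)*(-5)/3 = -⅓*20 = -20/3 ≈ -6.6667)
z(A) = -19 + A
1/(z(J) + G(3)) = 1/((-19 - 20/3) + (5 + 3² - 2*3)) = 1/(-77/3 + (5 + 9 - 6)) = 1/(-77/3 + 8) = 1/(-53/3) = -3/53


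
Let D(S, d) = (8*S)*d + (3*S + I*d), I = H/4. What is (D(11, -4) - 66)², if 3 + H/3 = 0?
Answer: 141376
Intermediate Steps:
H = -9 (H = -9 + 3*0 = -9 + 0 = -9)
I = -9/4 ≈ -2.2500
D(S, d) = 3*S - 9*d/4 + 8*S*d (D(S, d) = (8*S)*d + (3*S - 9*d/4) = 8*S*d + (3*S - 9*d/4) = 3*S - 9*d/4 + 8*S*d)
(D(11, -4) - 66)² = ((3*11 - 9/4*(-4) + 8*11*(-4)) - 66)² = ((33 + 9 - 352) - 66)² = (-310 - 66)² = (-376)² = 141376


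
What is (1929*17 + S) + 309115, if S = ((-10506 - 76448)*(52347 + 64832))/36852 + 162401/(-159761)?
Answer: 5204696856827/79560978 ≈ 65418.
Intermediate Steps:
S = -21997838009197/79560978 (S = -86954*117179*(1/36852) + 162401*(-1/159761) = -10189182766*1/36852 - 162401/159761 = -137691659/498 - 162401/159761 = -21997838009197/79560978 ≈ -2.7649e+5)
(1929*17 + S) + 309115 = (1929*17 - 21997838009197/79560978) + 309115 = (32793 - 21997838009197/79560978) + 309115 = -19388794857643/79560978 + 309115 = 5204696856827/79560978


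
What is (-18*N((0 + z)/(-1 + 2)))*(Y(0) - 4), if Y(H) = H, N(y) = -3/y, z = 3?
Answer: -72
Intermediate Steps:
(-18*N((0 + z)/(-1 + 2)))*(Y(0) - 4) = (-(-54)/((0 + 3)/(-1 + 2)))*(0 - 4) = -(-54)/(3/1)*(-4) = -(-54)/(3*1)*(-4) = -(-54)/3*(-4) = -18*(-1)*(-4) = 18*(-4) = -72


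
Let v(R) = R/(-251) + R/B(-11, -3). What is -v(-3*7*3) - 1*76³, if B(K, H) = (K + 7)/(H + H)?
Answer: -220318639/502 ≈ -4.3888e+5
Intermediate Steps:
B(K, H) = (7 + K)/(2*H) (B(K, H) = (7 + K)/((2*H)) = (7 + K)*(1/(2*H)) = (7 + K)/(2*H))
v(R) = 751*R/502 (v(R) = R/(-251) + R/(((½)*(7 - 11)/(-3))) = R*(-1/251) + R/(((½)*(-⅓)*(-4))) = -R/251 + R/(⅔) = -R/251 + R*(3/2) = -R/251 + 3*R/2 = 751*R/502)
-v(-3*7*3) - 1*76³ = -751*-3*7*3/502 - 1*76³ = -751*(-21*3)/502 - 1*438976 = -751*(-63)/502 - 438976 = -1*(-47313/502) - 438976 = 47313/502 - 438976 = -220318639/502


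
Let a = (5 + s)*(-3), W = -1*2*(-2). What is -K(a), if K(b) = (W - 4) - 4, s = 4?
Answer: 4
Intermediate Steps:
W = 4 (W = -2*(-2) = 4)
a = -27 (a = (5 + 4)*(-3) = 9*(-3) = -27)
K(b) = -4 (K(b) = (4 - 4) - 4 = 0 - 4 = -4)
-K(a) = -1*(-4) = 4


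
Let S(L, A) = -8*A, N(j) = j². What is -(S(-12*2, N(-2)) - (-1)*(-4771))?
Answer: 4803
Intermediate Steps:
-(S(-12*2, N(-2)) - (-1)*(-4771)) = -(-8*(-2)² - (-1)*(-4771)) = -(-8*4 - 1*4771) = -(-32 - 4771) = -1*(-4803) = 4803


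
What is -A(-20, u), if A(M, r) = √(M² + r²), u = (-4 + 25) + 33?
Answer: -2*√829 ≈ -57.585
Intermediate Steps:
u = 54 (u = 21 + 33 = 54)
-A(-20, u) = -√((-20)² + 54²) = -√(400 + 2916) = -√3316 = -2*√829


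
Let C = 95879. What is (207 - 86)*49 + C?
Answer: 101808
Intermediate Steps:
(207 - 86)*49 + C = (207 - 86)*49 + 95879 = 121*49 + 95879 = 5929 + 95879 = 101808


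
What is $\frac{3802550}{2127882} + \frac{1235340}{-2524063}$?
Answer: $\frac{3484609005385}{2685454112283} \approx 1.2976$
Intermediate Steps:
$\frac{3802550}{2127882} + \frac{1235340}{-2524063} = 3802550 \cdot \frac{1}{2127882} + 1235340 \left(- \frac{1}{2524063}\right) = \frac{1901275}{1063941} - \frac{1235340}{2524063} = \frac{3484609005385}{2685454112283}$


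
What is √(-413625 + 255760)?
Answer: I*√157865 ≈ 397.32*I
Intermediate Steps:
√(-413625 + 255760) = √(-157865) = I*√157865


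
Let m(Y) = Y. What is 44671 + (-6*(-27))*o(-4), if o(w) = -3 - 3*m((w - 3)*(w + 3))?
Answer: 40783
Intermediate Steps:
o(w) = -3 - 3*(-3 + w)*(3 + w) (o(w) = -3 - 3*(w - 3)*(w + 3) = -3 - 3*(-3 + w)*(3 + w))
44671 + (-6*(-27))*o(-4) = 44671 + (-6*(-27))*(24 - 3*(-4)**2) = 44671 + 162*(24 - 3*16) = 44671 + 162*(24 - 48) = 44671 + 162*(-24) = 44671 - 3888 = 40783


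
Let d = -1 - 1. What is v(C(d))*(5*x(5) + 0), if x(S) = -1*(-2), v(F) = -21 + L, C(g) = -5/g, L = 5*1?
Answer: -160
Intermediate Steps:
L = 5
d = -2
v(F) = -16 (v(F) = -21 + 5 = -16)
x(S) = 2
v(C(d))*(5*x(5) + 0) = -16*(5*2 + 0) = -16*(10 + 0) = -16*10 = -160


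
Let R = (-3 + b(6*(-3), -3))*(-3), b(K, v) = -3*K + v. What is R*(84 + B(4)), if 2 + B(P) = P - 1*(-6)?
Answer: -13248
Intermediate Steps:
B(P) = 4 + P (B(P) = -2 + (P - 1*(-6)) = -2 + (P + 6) = -2 + (6 + P) = 4 + P)
b(K, v) = v - 3*K
R = -144 (R = (-3 + (-3 - 18*(-3)))*(-3) = (-3 + (-3 - 3*(-18)))*(-3) = (-3 + (-3 + 54))*(-3) = (-3 + 51)*(-3) = 48*(-3) = -144)
R*(84 + B(4)) = -144*(84 + (4 + 4)) = -144*(84 + 8) = -144*92 = -13248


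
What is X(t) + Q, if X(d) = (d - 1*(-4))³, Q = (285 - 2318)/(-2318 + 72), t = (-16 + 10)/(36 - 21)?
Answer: 13352797/280750 ≈ 47.561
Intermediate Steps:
t = -⅖ (t = -6/15 = -6*1/15 = -⅖ ≈ -0.40000)
Q = 2033/2246 (Q = -2033/(-2246) = -2033*(-1/2246) = 2033/2246 ≈ 0.90516)
X(d) = (4 + d)³ (X(d) = (d + 4)³ = (4 + d)³)
X(t) + Q = (4 - ⅖)³ + 2033/2246 = (18/5)³ + 2033/2246 = 5832/125 + 2033/2246 = 13352797/280750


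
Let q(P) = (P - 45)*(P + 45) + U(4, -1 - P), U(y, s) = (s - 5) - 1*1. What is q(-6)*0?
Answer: 0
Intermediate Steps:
U(y, s) = -6 + s (U(y, s) = (-5 + s) - 1 = -6 + s)
q(P) = -7 - P + (-45 + P)*(45 + P) (q(P) = (P - 45)*(P + 45) + (-6 + (-1 - P)) = (-45 + P)*(45 + P) + (-7 - P) = -7 - P + (-45 + P)*(45 + P))
q(-6)*0 = (-2032 + (-6)² - 1*(-6))*0 = (-2032 + 36 + 6)*0 = -1990*0 = 0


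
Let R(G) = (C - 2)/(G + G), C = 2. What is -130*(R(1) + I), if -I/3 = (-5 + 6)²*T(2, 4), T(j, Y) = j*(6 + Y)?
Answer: 7800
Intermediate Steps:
R(G) = 0 (R(G) = (2 - 2)/(G + G) = 0/((2*G)) = 0*(1/(2*G)) = 0)
I = -60 (I = -3*(-5 + 6)²*2*(6 + 4) = -3*1²*2*10 = -3*20 = -60)
-130*(R(1) + I) = -130*(0 - 60) = -130*(-60) = 7800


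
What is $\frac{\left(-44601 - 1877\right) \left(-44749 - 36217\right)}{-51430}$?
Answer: $- \frac{1881568874}{25715} \approx -73170.0$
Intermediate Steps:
$\frac{\left(-44601 - 1877\right) \left(-44749 - 36217\right)}{-51430} = \left(-46478\right) \left(-80966\right) \left(- \frac{1}{51430}\right) = 3763137748 \left(- \frac{1}{51430}\right) = - \frac{1881568874}{25715}$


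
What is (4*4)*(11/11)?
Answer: 16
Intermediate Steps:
(4*4)*(11/11) = 16*(11*(1/11)) = 16*1 = 16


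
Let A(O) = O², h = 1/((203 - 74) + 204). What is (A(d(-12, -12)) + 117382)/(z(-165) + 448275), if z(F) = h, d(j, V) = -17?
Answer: 39184443/149275576 ≈ 0.26250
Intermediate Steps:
h = 1/333 (h = 1/(129 + 204) = 1/333 ≈ 0.0030030)
z(F) = 1/333
(A(d(-12, -12)) + 117382)/(z(-165) + 448275) = ((-17)² + 117382)/(1/333 + 448275) = (289 + 117382)/(149275576/333) = 117671*(333/149275576) = 39184443/149275576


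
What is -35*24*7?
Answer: -5880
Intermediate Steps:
-35*24*7 = -840*7 = -5880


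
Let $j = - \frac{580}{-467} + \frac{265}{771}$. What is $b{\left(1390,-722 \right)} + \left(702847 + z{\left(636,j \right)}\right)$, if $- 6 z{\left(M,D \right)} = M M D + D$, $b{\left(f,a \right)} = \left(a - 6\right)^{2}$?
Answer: $\frac{2432395093507}{2160342} \approx 1.1259 \cdot 10^{6}$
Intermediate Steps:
$b{\left(f,a \right)} = \left(-6 + a\right)^{2}$
$j = \frac{570935}{360057}$ ($j = \left(-580\right) \left(- \frac{1}{467}\right) + 265 \cdot \frac{1}{771} = \frac{580}{467} + \frac{265}{771} = \frac{570935}{360057} \approx 1.5857$)
$z{\left(M,D \right)} = - \frac{D}{6} - \frac{D M^{2}}{6}$ ($z{\left(M,D \right)} = - \frac{M M D + D}{6} = - \frac{M^{2} D + D}{6} = - \frac{D M^{2} + D}{6} = - \frac{D + D M^{2}}{6} = - \frac{D}{6} - \frac{D M^{2}}{6}$)
$b{\left(1390,-722 \right)} + \left(702847 + z{\left(636,j \right)}\right) = \left(-6 - 722\right)^{2} + \left(702847 - \frac{570935 \left(1 + 636^{2}\right)}{2160342}\right) = \left(-728\right)^{2} + \left(702847 - \frac{570935 \left(1 + 404496\right)}{2160342}\right) = 529984 + \left(702847 - \frac{570935}{2160342} \cdot 404497\right) = 529984 + \left(702847 - \frac{230941494695}{2160342}\right) = 529984 + \frac{1287448398979}{2160342} = \frac{2432395093507}{2160342}$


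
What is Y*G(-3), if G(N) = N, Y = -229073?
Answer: 687219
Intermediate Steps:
Y*G(-3) = -229073*(-3) = 687219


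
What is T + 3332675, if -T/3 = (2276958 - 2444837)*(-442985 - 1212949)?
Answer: -833986299283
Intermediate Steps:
T = -833989631958 (T = -3*(2276958 - 2444837)*(-442985 - 1212949) = -(-503637)*(-1655934) = -3*277996543986 = -833989631958)
T + 3332675 = -833989631958 + 3332675 = -833986299283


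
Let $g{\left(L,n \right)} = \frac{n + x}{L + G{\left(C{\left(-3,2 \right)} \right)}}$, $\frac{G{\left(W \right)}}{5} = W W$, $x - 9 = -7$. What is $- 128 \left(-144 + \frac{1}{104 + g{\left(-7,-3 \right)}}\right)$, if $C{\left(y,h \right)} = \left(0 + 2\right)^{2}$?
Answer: $\frac{139907968}{7591} \approx 18431.0$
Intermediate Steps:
$C{\left(y,h \right)} = 4$ ($C{\left(y,h \right)} = 2^{2} = 4$)
$x = 2$ ($x = 9 - 7 = 2$)
$G{\left(W \right)} = 5 W^{2}$ ($G{\left(W \right)} = 5 W W = 5 W^{2}$)
$g{\left(L,n \right)} = \frac{2 + n}{80 + L}$ ($g{\left(L,n \right)} = \frac{n + 2}{L + 5 \cdot 4^{2}} = \frac{2 + n}{L + 5 \cdot 16} = \frac{2 + n}{L + 80} = \frac{2 + n}{80 + L}$)
$- 128 \left(-144 + \frac{1}{104 + g{\left(-7,-3 \right)}}\right) = - 128 \left(-144 + \frac{1}{104 + \frac{2 - 3}{80 - 7}}\right) = - 128 \left(-144 + \frac{1}{104 + \frac{1}{73} \left(-1\right)}\right) = - 128 \left(-144 + \frac{1}{104 - \frac{1}{73}}\right) = - 128 \left(-144 + \frac{1}{\frac{7591}{73}}\right) = - 128 \left(-144 + \frac{73}{7591}\right) = \left(-128\right) \left(- \frac{1093031}{7591}\right) = \frac{139907968}{7591}$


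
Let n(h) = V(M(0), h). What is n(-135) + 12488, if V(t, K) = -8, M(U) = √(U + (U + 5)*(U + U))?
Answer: 12480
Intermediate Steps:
M(U) = √(U + 2*U*(5 + U)) (M(U) = √(U + (5 + U)*(2*U)) = √(U + 2*U*(5 + U)))
n(h) = -8
n(-135) + 12488 = -8 + 12488 = 12480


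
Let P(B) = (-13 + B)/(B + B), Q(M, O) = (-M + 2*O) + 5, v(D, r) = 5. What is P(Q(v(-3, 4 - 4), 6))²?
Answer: 1/576 ≈ 0.0017361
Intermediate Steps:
Q(M, O) = 5 - M + 2*O
P(B) = (-13 + B)/(2*B) (P(B) = (-13 + B)/((2*B)) = (-13 + B)*(1/(2*B)) = (-13 + B)/(2*B))
P(Q(v(-3, 4 - 4), 6))² = ((-13 + (5 - 1*5 + 2*6))/(2*(5 - 1*5 + 2*6)))² = ((-13 + (5 - 5 + 12))/(2*(5 - 5 + 12)))² = ((½)*(-13 + 12)/12)² = ((½)*(1/12)*(-1))² = (-1/24)² = 1/576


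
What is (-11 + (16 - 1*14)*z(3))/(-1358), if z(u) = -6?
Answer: 23/1358 ≈ 0.016937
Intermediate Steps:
(-11 + (16 - 1*14)*z(3))/(-1358) = (-11 + (16 - 1*14)*(-6))/(-1358) = (-11 + (16 - 14)*(-6))*(-1/1358) = (-11 + 2*(-6))*(-1/1358) = (-11 - 12)*(-1/1358) = -23*(-1/1358) = 23/1358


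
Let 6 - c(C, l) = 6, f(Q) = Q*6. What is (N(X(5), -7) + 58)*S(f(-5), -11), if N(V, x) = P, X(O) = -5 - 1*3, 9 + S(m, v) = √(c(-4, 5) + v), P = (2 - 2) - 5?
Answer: -477 + 53*I*√11 ≈ -477.0 + 175.78*I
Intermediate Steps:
f(Q) = 6*Q
c(C, l) = 0 (c(C, l) = 6 - 1*6 = 6 - 6 = 0)
P = -5 (P = 0 - 5 = -5)
S(m, v) = -9 + √v (S(m, v) = -9 + √(0 + v) = -9 + √v)
X(O) = -8 (X(O) = -5 - 3 = -8)
N(V, x) = -5
(N(X(5), -7) + 58)*S(f(-5), -11) = (-5 + 58)*(-9 + √(-11)) = 53*(-9 + I*√11) = -477 + 53*I*√11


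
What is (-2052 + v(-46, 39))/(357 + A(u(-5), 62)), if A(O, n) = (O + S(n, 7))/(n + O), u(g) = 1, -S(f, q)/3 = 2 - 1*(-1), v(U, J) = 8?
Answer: -128772/22483 ≈ -5.7275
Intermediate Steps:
S(f, q) = -9 (S(f, q) = -3*(2 - 1*(-1)) = -3*(2 + 1) = -3*3 = -9)
A(O, n) = (-9 + O)/(O + n) (A(O, n) = (O - 9)/(n + O) = (-9 + O)/(O + n))
(-2052 + v(-46, 39))/(357 + A(u(-5), 62)) = (-2052 + 8)/(357 + (-9 + 1)/(1 + 62)) = -2044/(357 - 8/63) = -2044/22483/63 = -2044*63/22483 = -128772/22483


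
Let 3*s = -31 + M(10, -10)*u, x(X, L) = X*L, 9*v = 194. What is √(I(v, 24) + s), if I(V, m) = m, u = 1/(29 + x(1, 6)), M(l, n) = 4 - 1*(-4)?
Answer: √16835/35 ≈ 3.7071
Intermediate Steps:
v = 194/9 (v = (⅑)*194 = 194/9 ≈ 21.556)
M(l, n) = 8 (M(l, n) = 4 + 4 = 8)
x(X, L) = L*X
u = 1/35 (u = 1/(29 + 6*1) = 1/(29 + 6) = 1/35 ≈ 0.028571)
s = -359/35 (s = (-31 + 8*(1/35))/3 = (-31 + 8/35)/3 = (⅓)*(-1077/35) = -359/35 ≈ -10.257)
√(I(v, 24) + s) = √(24 - 359/35) = √(481/35) = √16835/35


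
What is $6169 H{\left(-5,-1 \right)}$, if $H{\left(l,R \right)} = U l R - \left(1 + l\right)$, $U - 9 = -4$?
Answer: $178901$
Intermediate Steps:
$U = 5$ ($U = 9 - 4 = 5$)
$H{\left(l,R \right)} = -1 - l + 5 R l$ ($H{\left(l,R \right)} = 5 l R - \left(1 + l\right) = 5 R l - \left(1 + l\right) = -1 - l + 5 R l$)
$6169 H{\left(-5,-1 \right)} = 6169 \left(-1 - -5 + 5 \left(-1\right) \left(-5\right)\right) = 6169 \left(-1 + 5 + 25\right) = 6169 \cdot 29 = 178901$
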